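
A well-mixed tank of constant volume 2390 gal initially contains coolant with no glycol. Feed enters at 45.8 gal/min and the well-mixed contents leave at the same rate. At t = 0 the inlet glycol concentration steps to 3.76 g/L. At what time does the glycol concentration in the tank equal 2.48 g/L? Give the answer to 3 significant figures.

Species balance: V dC/dt = Q(C_in − C) ⇒ τ = V/Q = 52.183 min.
C(t) = C_in + (C₀ − C_in) e^(−t/τ). Set C = 2.48 and solve for t:
e^(−t/τ) = (C − C_in)/(C₀ − C_in) = (2.48 − 3.76)/(0 − 3.76) = 0.34043
t = −τ ln(…) = 52.183 × 1.0776 = 56.231 min.

56.2 min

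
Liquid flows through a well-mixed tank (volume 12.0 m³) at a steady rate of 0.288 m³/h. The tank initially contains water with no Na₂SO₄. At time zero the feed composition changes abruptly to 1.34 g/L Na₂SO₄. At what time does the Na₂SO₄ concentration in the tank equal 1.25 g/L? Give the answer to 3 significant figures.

Species balance: V dC/dt = Q(C_in − C) ⇒ τ = V/Q = 41.667 h.
C(t) = C_in + (C₀ − C_in) e^(−t/τ). Set C = 1.25 and solve for t:
e^(−t/τ) = (C − C_in)/(C₀ − C_in) = (1.25 − 1.34)/(0 − 1.34) = 0.067164
t = −τ ln(…) = 41.667 × 2.7006 = 112.53 h.

113 h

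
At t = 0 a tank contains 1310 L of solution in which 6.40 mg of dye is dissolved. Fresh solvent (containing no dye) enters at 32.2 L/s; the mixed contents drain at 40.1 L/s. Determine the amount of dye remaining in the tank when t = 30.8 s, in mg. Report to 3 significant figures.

2.26 mg

Let m(t) be the amount of dye. Volume: V(t) = V₀ + (Q_in − Q_out) t = 1310 − 7.9000 t; V(30.8) = 1066.7 L.
No dye enters, so dm/dt = −Q_out · (m/V).
Separate: dm/m = −Q_out dt/V(t) ⇒ ln(m/m₀) = −(Q_out/(Q_in−Q_out)) ln(V/V₀).
m = m₀ (V₀/V)^(Q_out/(Q_in−Q_out)) = 6.40 × (1310/1066.7)^(-5.0759) = 2.2554 mg.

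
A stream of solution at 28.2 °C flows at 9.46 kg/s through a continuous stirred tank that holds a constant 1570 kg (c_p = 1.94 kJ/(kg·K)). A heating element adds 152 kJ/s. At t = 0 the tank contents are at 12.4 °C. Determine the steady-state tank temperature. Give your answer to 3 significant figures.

M c_p dT/dt = ṁ c_p (T_in − T) + Q̇.
At steady state dT/dt = 0 ⇒ T_ss = T_in + Q̇/(ṁ c_p) = 28.2 + 152/(9.46·1.94) = 36.482 °C.

36.5 °C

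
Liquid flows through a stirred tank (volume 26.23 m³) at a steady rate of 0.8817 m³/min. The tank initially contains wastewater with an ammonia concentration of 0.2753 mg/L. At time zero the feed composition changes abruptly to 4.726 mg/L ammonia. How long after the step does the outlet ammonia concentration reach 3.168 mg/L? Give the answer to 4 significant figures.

31.23 min

Unsteady species balance (constant V, well mixed): V dC/dt = Q(C_in − C), so τ = V/Q = 29.7493 min.
C(t) = C_in + (C₀ − C_in) e^(−t/τ). Set C = 3.168 and solve for t:
e^(−t/τ) = (C − C_in)/(C₀ − C_in) = (3.168 − 4.726)/(0.2753 − 4.726) = 0.350057
t = −τ ln(…) = 29.7493 × 1.04966 = 31.2267 min.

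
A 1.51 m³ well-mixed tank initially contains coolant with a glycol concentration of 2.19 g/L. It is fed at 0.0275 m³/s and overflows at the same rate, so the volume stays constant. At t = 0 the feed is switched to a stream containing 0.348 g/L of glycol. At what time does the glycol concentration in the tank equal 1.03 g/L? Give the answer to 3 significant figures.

54.6 s

Species balance: V dC/dt = Q(C_in − C) ⇒ τ = V/Q = 54.909 s.
C(t) = C_in + (C₀ − C_in) e^(−t/τ). Set C = 1.03 and solve for t:
e^(−t/τ) = (C − C_in)/(C₀ − C_in) = (1.03 − 0.348)/(2.19 − 0.348) = 0.37025
t = −τ ln(…) = 54.909 × 0.99358 = 54.556 s.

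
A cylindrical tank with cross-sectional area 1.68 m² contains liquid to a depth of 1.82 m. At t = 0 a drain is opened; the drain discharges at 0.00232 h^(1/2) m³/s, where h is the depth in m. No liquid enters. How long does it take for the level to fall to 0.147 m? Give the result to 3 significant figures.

With no inflow, A dh/dt = −0.00232 √h.
∫ h^(−1/2) dh = −(0.00232/A) ∫ dt, giving 2√h = 2√h₀ − (0.00232/A) t.
t = 2A(√h₀ − √h)/0.00232 = 2·1.68·(√1.82 − √0.147)/0.00232
  = 3.3600 × (1.3491 − 0.38341) / 0.00232 = 1398.6 s.

1400 s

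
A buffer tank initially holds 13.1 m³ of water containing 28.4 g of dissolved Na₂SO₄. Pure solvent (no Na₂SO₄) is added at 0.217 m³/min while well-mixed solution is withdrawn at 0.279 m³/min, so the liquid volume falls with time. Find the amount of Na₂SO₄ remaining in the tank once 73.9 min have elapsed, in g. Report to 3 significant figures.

Let m(t) be the amount of Na₂SO₄. Volume: V(t) = V₀ + (Q_in − Q_out) t = 13.1 − 0.062000 t; V(73.9) = 8.5182 m³.
Solute balance: dm/dt = 0 − Q_out C = −Q_out m/V(t).
dm/m = −Q_out dt/(V₀ − 0.062000 t); integrating gives ln(m/m₀) = −(Q_out/(Q_in−Q_out)) ln(V/V₀).
m = m₀ (V₀/V)^(Q_out/(Q_in−Q_out)) = 28.4 × (13.1/8.5182)^(-4.5000) = 4.0941 g.

4.09 g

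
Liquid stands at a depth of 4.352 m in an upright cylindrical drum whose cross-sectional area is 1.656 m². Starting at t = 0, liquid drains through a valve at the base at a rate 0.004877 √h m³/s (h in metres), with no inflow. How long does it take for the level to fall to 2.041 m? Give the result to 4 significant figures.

A dh/dt = −Q_out = −0.004877 √h.
Separate and integrate: 2(√h − √h₀) = −(0.004877/A) t.
t = 2A(√h₀ − √h)/0.004877 = 2·1.656·(√4.352 − √2.041)/0.004877
  = 3.31200 × (2.08614 − 1.42864) / 0.004877 = 446.518 s.

446.5 s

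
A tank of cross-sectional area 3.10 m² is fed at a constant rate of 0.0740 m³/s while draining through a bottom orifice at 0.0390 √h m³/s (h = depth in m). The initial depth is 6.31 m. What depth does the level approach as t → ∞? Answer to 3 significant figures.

Unsteady balance on liquid volume: A dh/dt = Q_in − 0.0390 √h. At steady state dh/dt = 0:
Q_in = 0.0390 √h_ss ⇒ √h_ss = 0.0740/0.0390 = 1.8974.
h_ss = 1.8974² = 3.6003 m. (Since h₀ = 6.31 m > h_ss, the level will fall toward this value.)

3.60 m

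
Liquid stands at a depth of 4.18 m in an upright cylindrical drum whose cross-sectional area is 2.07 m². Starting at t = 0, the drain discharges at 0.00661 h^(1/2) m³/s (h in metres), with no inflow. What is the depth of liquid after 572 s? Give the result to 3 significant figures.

A dh/dt = −Q_out = −0.00661 √h.
This is separable: 2 d(√h)/dt = −0.00661/A, so √h = √h₀ − (0.00661/(2A)) t.
√h = √4.18 − 0.00661·572/(2·2.07) = 2.0445 − 0.91327 = 1.1312.
h = 1.1312² = 1.2797 m.

1.28 m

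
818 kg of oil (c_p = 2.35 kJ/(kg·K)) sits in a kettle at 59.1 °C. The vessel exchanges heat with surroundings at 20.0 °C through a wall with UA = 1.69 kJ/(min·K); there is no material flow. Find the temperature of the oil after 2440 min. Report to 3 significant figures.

24.6 °C

Lumped-capacitance energy balance: M c_p dT/dt = UA(T_amb − T).
dT/dt = (T_ss − T)/τ with T_ss = T_amb = 20.000 °C, τ = M c_p/UA = 818·2.35/1.69 = 1137.5 min.
Solution: T(t) = T_ss + (T₀ − T_ss) e^(−t/τ).
T(2440) = 20.000 + (39.100)·0.11705 = 24.577 °C.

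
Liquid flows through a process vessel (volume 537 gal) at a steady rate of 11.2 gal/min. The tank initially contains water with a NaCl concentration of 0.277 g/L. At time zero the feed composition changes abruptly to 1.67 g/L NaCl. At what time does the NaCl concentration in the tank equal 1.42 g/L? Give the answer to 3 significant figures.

Species balance: V dC/dt = Q(C_in − C) ⇒ τ = V/Q = 47.946 min.
C(t) = C_in + (C₀ − C_in) e^(−t/τ). Set C = 1.42 and solve for t:
e^(−t/τ) = (C − C_in)/(C₀ − C_in) = (1.42 − 1.67)/(0.277 − 1.67) = 0.17947
t = −τ ln(…) = 47.946 × 1.7178 = 82.360 min.

82.4 min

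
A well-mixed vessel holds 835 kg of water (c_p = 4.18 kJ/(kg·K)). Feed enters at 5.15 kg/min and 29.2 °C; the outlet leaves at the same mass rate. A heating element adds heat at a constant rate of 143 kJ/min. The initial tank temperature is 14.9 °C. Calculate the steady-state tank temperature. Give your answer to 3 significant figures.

35.8 °C

M c_p dT/dt = ṁ c_p (T_in − T) + Q̇.
At steady state dT/dt = 0 ⇒ T_ss = T_in + Q̇/(ṁ c_p) = 29.2 + 143/(5.15·4.18) = 35.843 °C.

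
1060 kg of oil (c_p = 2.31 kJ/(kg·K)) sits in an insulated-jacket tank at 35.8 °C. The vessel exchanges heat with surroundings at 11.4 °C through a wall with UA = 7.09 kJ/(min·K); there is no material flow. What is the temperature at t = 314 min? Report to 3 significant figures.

M c_p dT/dt = −UA(T − T_amb).
dT/dt = (T_ss − T)/τ with T_ss = T_amb = 11.400 °C, τ = M c_p/UA = 1060·2.31/7.09 = 345.36 min.
Solution: T(t) = T_ss + (T₀ − T_ss) e^(−t/τ).
T(314) = 11.400 + (24.400)·0.40285 = 21.229 °C.

21.2 °C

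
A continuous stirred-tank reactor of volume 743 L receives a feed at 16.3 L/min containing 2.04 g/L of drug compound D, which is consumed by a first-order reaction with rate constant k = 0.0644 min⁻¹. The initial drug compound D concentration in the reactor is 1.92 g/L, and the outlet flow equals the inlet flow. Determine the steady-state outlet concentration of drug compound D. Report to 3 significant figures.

Species balance: V dC/dt = Q C_in − Q C − k V C.
Steady state (dC/dt = 0): C_ss = Q C_in/(Q + kV) = C_in/(1 + kV/Q).
C_ss = 16.3·2.04/(16.3 + 0.0644·743) = 33.252/64.149 = 0.51835 g/L.

0.518 g/L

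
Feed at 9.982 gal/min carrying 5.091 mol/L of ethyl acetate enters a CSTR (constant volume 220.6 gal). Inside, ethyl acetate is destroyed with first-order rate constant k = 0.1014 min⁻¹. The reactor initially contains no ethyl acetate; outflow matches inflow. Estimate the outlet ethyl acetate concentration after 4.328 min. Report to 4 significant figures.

Accumulation = in − out − consumed: V dC/dt = Q C_in − Q C − k V C.
dC/dt = (Q/V) C_in − (Q/V + k) C; effective rate a = Q/V + k = 0.0452493 + 0.1014 = 0.146649 min⁻¹.
C_ss = Q C_in/(Q + kV) = 1.57085 mol/L; C(t) = C_ss + (C₀ − C_ss) e^(−a t).
C(4.328) = 1.57085 + (-1.57085)·e^(−0.146649·4.328) = 1.57085 + (-1.57085)·0.530095 = 0.738150 mol/L.

0.7382 mol/L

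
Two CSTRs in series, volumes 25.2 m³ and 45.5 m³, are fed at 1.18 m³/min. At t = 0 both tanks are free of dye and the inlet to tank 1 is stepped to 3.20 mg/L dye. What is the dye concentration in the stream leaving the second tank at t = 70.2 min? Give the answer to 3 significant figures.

Each tank obeys Vᵢ dCᵢ/dt = Q(Cᵢ₋₁ − Cᵢ), so τᵢ = Vᵢ/Q.
τ₁ = 25.2/1.18 = 21.356 min; τ₂ = 45.5/1.18 = 38.559 min.
Solving the cascade with C₁(0)=C₂(0)=0 gives C₂(t) = C_in[1 − (τ₁ e^(−t/τ₁) − τ₂ e^(−t/τ₂))/(τ₁ − τ₂)].
At t = 70.2: e^(−t/τ₁) = 0.037360, e^(−t/τ₂) = 0.16193.
C₂ = 3.20·[1 − (21.356·0.037360 − 38.559·0.16193)/(-17.203)] = 3.20·0.68342 = 2.1870 mg/L.

2.19 mg/L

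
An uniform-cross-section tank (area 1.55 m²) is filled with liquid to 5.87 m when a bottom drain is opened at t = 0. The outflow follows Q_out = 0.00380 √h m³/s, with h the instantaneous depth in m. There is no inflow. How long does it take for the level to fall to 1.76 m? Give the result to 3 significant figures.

With no inflow, A dh/dt = −0.00380 √h.
This is separable: 2 d(√h)/dt = −0.00380/A, so √h = √h₀ − (0.00380/(2A)) t.
t = 2A(√h₀ − √h)/0.00380 = 2·1.55·(√5.87 − √1.76)/0.00380
  = 3.1000 × (2.4228 − 1.3266) / 0.00380 = 894.23 s.

894 s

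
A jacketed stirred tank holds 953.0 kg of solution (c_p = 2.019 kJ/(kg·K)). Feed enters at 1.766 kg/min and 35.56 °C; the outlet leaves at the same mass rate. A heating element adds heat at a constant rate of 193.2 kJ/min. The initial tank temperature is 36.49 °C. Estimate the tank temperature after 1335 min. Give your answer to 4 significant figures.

85.26 °C

M c_p dT/dt = ṁ c_p (T_in − T) + Q̇.
τ = M/ṁ = 539.638 min; T_ss = T_in + Q̇/(ṁ c_p) = 35.56 + 193.2/(1.766·2.019) = 89.7451 °C.
T approaches T_ss exponentially: T(t) = T_ss + (T₀ − T_ss) e^(−t/τ).
T(1335) = 89.7451 + (-53.2551)·e^(−1335/539.638) = 89.7451 + (-53.2551)·0.0842571 = 85.2580 °C.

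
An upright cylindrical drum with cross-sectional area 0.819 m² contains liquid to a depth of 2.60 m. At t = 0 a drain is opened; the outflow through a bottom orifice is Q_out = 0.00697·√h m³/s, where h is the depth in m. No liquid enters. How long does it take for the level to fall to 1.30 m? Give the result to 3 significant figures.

111 s

Unsteady balance on liquid volume: A dh/dt = −0.00697 √h.
Separate and integrate: 2(√h − √h₀) = −(0.00697/A) t.
t = 2A(√h₀ − √h)/0.00697 = 2·0.819·(√2.60 − √1.30)/0.00697
  = 1.6380 × (1.6125 − 1.1402) / 0.00697 = 110.99 s.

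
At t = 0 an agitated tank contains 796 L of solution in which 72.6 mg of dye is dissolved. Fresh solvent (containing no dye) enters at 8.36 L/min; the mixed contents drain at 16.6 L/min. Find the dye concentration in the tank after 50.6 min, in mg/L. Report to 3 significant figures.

0.0430 mg/L

Total volume: dV/dt = Q_in − Q_out = -8.2400 L/min, so V(t) = 796 − 8.2400 t and V(50.6) = 379.06 L.
No dye enters, so dm/dt = −Q_out · (m/V).
dm/m = −Q_out dt/(V₀ − 8.2400 t); integrating gives ln(m/m₀) = −(Q_out/(Q_in−Q_out)) ln(V/V₀).
m = m₀ (V₀/V)^(Q_out/(Q_in−Q_out)) = 72.6 × (796/379.06)^(-2.0146) = 16.286 mg.
C = m/V = 16.286/379.06 = 0.042966 mg/L.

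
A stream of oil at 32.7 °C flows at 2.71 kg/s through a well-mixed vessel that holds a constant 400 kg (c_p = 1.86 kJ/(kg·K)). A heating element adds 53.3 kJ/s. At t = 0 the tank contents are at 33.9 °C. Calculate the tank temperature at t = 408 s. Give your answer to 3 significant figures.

Energy balance: M c_p dT/dt = ṁ c_p (T_in − T) + 53.3.
τ = M/ṁ = 147.60 s; T_ss = T_in + Q̇/(ṁ c_p) = 32.7 + 53.3/(2.71·1.86) = 43.274 °C.
Solution: T(t) = T_ss + (T₀ − T_ss) e^(−t/τ).
T(408) = 43.274 + (-9.3741)·e^(−408/147.60) = 43.274 + (-9.3741)·0.063027 = 42.683 °C.

42.7 °C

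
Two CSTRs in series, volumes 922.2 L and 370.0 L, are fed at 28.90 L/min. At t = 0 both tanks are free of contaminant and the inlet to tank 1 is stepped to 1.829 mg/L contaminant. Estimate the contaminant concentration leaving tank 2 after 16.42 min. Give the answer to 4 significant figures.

0.3430 mg/L

Time constants: τᵢ = Vᵢ/Q for each well-mixed tank.
τ₁ = 922.2/28.90 = 31.9100 min; τ₂ = 370.0/28.90 = 12.8028 min.
Tank 1: C₁ = C_in(1 − e^(−t/τ₁)). Tank 2 (τ₁ ≠ τ₂): C₂ = C_in[1 − (τ₁ e^(−t/τ₁) − τ₂ e^(−t/τ₂))/(τ₁ − τ₂)].
At t = 16.42: e^(−t/τ₁) = 0.597757, e^(−t/τ₂) = 0.277333.
C₂ = 1.829·[1 − (31.9100·0.597757 − 12.8028·0.277333)/(19.1073)] = 1.829·0.187545 = 0.343019 mg/L.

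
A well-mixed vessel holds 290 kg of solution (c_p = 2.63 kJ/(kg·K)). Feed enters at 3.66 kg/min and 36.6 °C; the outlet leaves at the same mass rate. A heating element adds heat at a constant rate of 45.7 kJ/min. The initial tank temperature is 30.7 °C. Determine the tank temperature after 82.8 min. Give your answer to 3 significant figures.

First-law balance (no shaft work): M c_p dT/dt = ṁ c_p (T_in − T) + 45.7.
τ = M/ṁ = 79.235 min; T_ss = T_in + Q̇/(ṁ c_p) = 36.6 + 45.7/(3.66·2.63) = 41.348 °C.
T approaches T_ss exponentially: T(t) = T_ss + (T₀ − T_ss) e^(−t/τ).
T(82.8) = 41.348 + (-10.648)·e^(−82.8/79.235) = 41.348 + (-10.648)·0.35169 = 37.603 °C.

37.6 °C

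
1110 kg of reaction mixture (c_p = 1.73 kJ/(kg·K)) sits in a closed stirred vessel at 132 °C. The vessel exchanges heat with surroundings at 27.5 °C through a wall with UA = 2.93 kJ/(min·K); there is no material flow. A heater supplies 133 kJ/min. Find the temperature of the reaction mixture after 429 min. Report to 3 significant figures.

M c_p dT/dt = −UA(T − T_amb) + Q̇.
dT/dt = (T_ss − T)/τ with T_ss = T_amb + Q̇/UA = 27.5 + 133/2.93 = 72.892 °C, τ = M c_p/UA = 1110·1.73/2.93 = 655.39 min.
Integrating: T(t) = T_ss + (T₀ − T_ss) e^(−t/τ).
T(429) = 72.892 + (59.108)·0.51967 = 103.61 °C.

104 °C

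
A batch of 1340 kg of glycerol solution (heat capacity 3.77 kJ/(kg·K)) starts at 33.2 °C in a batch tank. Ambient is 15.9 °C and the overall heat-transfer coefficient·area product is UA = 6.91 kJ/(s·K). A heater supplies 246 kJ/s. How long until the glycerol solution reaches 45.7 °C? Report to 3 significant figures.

Heat balance on the well-mixed liquid: M c_p dT/dt = −UA(T − T_amb) + Q̇.
τ = M c_p/UA = 731.09 s; T_ss = T_amb + Q̇/UA = 15.9 + 246/6.91 = 51.501 °C.
T(t) = T_ss + (T₀ − T_ss)e^(−t/τ); set T = 45.7:
t = −τ ln[(T − T_ss)/(T₀ − T_ss)] = −731.09 · ln(0.31696) = 840.00 s.

840 s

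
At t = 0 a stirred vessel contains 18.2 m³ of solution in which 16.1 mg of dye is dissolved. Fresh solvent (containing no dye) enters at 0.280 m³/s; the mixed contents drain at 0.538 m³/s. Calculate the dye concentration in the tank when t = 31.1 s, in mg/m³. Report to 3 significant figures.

Total volume: dV/dt = Q_in − Q_out = -0.25800 m³/s, so V(t) = 18.2 − 0.25800 t and V(31.1) = 10.176 m³.
Species balance (pure solvent in): dm/dt = −Q_out · m/V(t).
Separate: dm/m = −Q_out dt/V(t) ⇒ ln(m/m₀) = −(Q_out/(Q_in−Q_out)) ln(V/V₀).
m = m₀ (V₀/V)^(Q_out/(Q_in−Q_out)) = 16.1 × (18.2/10.176)^(-2.0853) = 4.7899 mg.
C = m/V = 4.7899/10.176 = 0.47069 mg/m³.

0.471 mg/m³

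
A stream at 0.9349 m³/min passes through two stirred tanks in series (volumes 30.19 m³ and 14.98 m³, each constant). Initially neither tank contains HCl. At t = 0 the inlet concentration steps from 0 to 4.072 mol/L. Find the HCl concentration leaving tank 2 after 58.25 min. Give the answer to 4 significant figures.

Each tank obeys Vᵢ dCᵢ/dt = Q(Cᵢ₋₁ − Cᵢ), so τᵢ = Vᵢ/Q.
τ₁ = 30.19/0.9349 = 32.2922 min; τ₂ = 14.98/0.9349 = 16.0231 min.
Tank 1: C₁ = C_in(1 − e^(−t/τ₁)). Tank 2 (τ₁ ≠ τ₂): C₂ = C_in[1 − (τ₁ e^(−t/τ₁) − τ₂ e^(−t/τ₂))/(τ₁ − τ₂)].
At t = 58.25: e^(−t/τ₁) = 0.164665, e^(−t/τ₂) = 0.0263740.
C₂ = 4.072·[1 − (32.2922·0.164665 − 16.0231·0.0263740)/(16.2691)] = 4.072·0.699134 = 2.84688 mol/L.

2.847 mol/L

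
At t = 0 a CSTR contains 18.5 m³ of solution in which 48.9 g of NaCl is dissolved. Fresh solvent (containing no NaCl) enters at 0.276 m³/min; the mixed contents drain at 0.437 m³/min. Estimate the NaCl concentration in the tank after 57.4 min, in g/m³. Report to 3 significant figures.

Total volume: dV/dt = Q_in − Q_out = -0.16100 m³/min, so V(t) = 18.5 − 0.16100 t and V(57.4) = 9.2586 m³.
Solute balance: dm/dt = 0 − Q_out C = −Q_out m/V(t).
dm/m = −Q_out dt/(V₀ − 0.16100 t); integrating gives ln(m/m₀) = −(Q_out/(Q_in−Q_out)) ln(V/V₀).
m = m₀ (V₀/V)^(Q_out/(Q_in−Q_out)) = 48.9 × (18.5/9.2586)^(-2.7143) = 7.4700 g.
C = m/V = 7.4700/9.2586 = 0.80682 g/m³.

0.807 g/m³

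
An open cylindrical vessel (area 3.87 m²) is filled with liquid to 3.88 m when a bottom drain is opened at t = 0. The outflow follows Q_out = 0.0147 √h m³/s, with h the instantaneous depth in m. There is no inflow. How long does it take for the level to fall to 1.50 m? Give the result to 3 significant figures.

392 s

With no inflow, A dh/dt = −0.0147 √h.
∫ h^(−1/2) dh = −(0.0147/A) ∫ dt, giving 2√h = 2√h₀ − (0.0147/A) t.
t = 2A(√h₀ − √h)/0.0147 = 2·3.87·(√3.88 − √1.50)/0.0147
  = 7.7400 × (1.9698 − 1.2247) / 0.0147 = 392.28 s.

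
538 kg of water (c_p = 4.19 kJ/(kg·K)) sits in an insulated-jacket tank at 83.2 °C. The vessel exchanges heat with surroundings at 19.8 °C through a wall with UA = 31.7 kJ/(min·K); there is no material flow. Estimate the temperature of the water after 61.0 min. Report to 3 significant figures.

46.7 °C

First-law balance (no shaft work): M c_p dT/dt = −UA(T − T_amb).
dT/dt = (T_ss − T)/τ with T_ss = T_amb = 19.800 °C, τ = M c_p/UA = 538·4.19/31.7 = 71.111 min.
Solution: T(t) = T_ss + (T₀ − T_ss) e^(−t/τ).
T(61.0) = 19.800 + (63.400)·0.42409 = 46.687 °C.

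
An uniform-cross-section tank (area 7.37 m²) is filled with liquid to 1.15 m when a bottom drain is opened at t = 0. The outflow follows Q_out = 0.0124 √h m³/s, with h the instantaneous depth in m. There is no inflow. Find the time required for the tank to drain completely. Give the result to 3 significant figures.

1270 s

Volume balance on the tank: A dh/dt = −0.0124 √h.
∫ h^(−1/2) dh = −(0.0124/A) ∫ dt, giving 2√h = 2√h₀ − (0.0124/A) t.
Tank is empty when √h = 0: t_empty = 2A√h₀/0.0124.
t_empty = 2·7.37·√1.15/0.0124 = 14.740·1.0724/0.0124 = 1274.7 s.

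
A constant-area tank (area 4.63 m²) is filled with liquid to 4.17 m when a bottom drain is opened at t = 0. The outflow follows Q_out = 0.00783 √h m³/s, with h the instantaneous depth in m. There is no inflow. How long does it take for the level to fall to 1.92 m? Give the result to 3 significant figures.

Volume balance on the tank: A dh/dt = −0.00783 √h.
∫ h^(−1/2) dh = −(0.00783/A) ∫ dt, giving 2√h = 2√h₀ − (0.00783/A) t.
t = 2A(√h₀ − √h)/0.00783 = 2·4.63·(√4.17 − √1.92)/0.00783
  = 9.2600 × (2.0421 − 1.3856) / 0.00783 = 776.30 s.

776 s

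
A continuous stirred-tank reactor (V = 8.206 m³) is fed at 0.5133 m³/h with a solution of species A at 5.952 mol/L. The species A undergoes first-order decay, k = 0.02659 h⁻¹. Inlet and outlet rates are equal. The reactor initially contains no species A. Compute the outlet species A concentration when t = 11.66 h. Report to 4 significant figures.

2.699 mol/L

Species balance: V dC/dt = Q C_in − Q C − k V C.
This is linear with rate a = Q/V + k = 0.0891418 h⁻¹.
C_ss = Q C_in/(Q + kV) = 4.17658 mol/L; C(t) = C_ss + (C₀ − C_ss) e^(−a t).
C(11.66) = 4.17658 + (-4.17658)·e^(−0.0891418·11.66) = 4.17658 + (-4.17658)·0.353669 = 2.69946 mol/L.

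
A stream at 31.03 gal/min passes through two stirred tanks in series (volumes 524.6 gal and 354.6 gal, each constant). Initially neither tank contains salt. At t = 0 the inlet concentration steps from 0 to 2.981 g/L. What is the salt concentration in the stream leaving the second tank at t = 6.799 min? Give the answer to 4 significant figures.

0.2578 g/L

Time constants: τᵢ = Vᵢ/Q for each well-mixed tank.
τ₁ = 524.6/31.03 = 16.9062 min; τ₂ = 354.6/31.03 = 11.4277 min.
Solving the cascade with C₁(0)=C₂(0)=0 gives C₂(t) = C_in[1 − (τ₁ e^(−t/τ₁) − τ₂ e^(−t/τ₂))/(τ₁ − τ₂)].
At t = 6.799: e^(−t/τ₁) = 0.668874, e^(−t/τ₂) = 0.551584.
C₂ = 2.981·[1 − (16.9062·0.668874 − 11.4277·0.551584)/(5.47857)] = 2.981·0.0864739 = 0.257779 g/L.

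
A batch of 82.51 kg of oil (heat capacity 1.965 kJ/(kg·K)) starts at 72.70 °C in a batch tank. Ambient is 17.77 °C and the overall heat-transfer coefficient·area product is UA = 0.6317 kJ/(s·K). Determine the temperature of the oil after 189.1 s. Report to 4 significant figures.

44.06 °C

M c_p dT/dt = −UA(T − T_amb).
dT/dt = (T_ss − T)/τ with T_ss = T_amb = 17.7700 °C, τ = M c_p/UA = 82.51·1.965/0.6317 = 256.660 s.
This is linear first-order; T(t) = T_ss + (T₀ − T_ss) e^(−t/τ).
T(189.1) = 17.7700 + (54.9300)·0.478656 = 44.0626 °C.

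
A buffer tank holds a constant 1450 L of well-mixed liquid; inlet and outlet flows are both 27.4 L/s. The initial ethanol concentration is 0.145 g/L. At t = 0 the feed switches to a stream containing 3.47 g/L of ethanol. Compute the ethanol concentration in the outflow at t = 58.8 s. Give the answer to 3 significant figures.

Accumulation = in − out for the solute gives V dC/dt = Q(C_in − C).
Time constant τ = V/Q = 1450/27.4 = 52.920 s.
This is linear first-order; C(t) = C_in + (C₀ − C_in) e^(−t/τ).
C(58.8) = 3.47 + (0.145 − 3.47)·e^(−58.8/52.920) = 3.47 + (-3.3250)·0.32919 = 2.3754 g/L.

2.38 g/L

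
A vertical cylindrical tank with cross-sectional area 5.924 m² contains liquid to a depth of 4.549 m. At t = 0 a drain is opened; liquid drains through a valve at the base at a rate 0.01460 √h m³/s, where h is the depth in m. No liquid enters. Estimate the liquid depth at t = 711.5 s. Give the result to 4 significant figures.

1.578 m

Unsteady balance on liquid volume: A dh/dt = −0.01460 √h.
Separate and integrate: 2(√h − √h₀) = −(0.01460/A) t.
√h = √4.549 − 0.01460·711.5/(2·5.924) = 2.13284 − 0.876764 = 1.25607.
h = 1.25607² = 1.57772 m.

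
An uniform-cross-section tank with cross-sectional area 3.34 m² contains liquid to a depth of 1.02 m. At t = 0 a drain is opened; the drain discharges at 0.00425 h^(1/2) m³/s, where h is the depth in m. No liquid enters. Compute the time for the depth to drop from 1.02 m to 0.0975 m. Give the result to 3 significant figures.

A dh/dt = −Q_out = −0.00425 √h.
This is separable: 2 d(√h)/dt = −0.00425/A, so √h = √h₀ − (0.00425/(2A)) t.
t = 2A(√h₀ − √h)/0.00425 = 2·3.34·(√1.02 − √0.0975)/0.00425
  = 6.6800 × (1.0100 − 0.31225) / 0.00425 = 1096.6 s.

1100 s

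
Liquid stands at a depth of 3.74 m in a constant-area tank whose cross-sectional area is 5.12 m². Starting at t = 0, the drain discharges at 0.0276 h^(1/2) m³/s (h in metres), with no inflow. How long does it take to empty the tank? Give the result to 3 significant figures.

With no inflow, A dh/dt = −0.0276 √h.
This is separable: 2 d(√h)/dt = −0.0276/A, so √h = √h₀ − (0.0276/(2A)) t.
Tank is empty when √h = 0: t_empty = 2A√h₀/0.0276.
t_empty = 2·5.12·√3.74/0.0276 = 10.240·1.9339/0.0276 = 717.51 s.

718 s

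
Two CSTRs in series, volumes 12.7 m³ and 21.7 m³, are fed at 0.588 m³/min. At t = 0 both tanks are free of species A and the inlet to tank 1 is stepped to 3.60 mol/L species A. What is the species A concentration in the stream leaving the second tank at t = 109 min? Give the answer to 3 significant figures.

3.18 mol/L

Each tank obeys Vᵢ dCᵢ/dt = Q(Cᵢ₋₁ − Cᵢ), so τᵢ = Vᵢ/Q.
τ₁ = 12.7/0.588 = 21.599 min; τ₂ = 21.7/0.588 = 36.905 min.
Tank 1: C₁ = C_in(1 − e^(−t/τ₁)). Tank 2 (τ₁ ≠ τ₂): C₂ = C_in[1 − (τ₁ e^(−t/τ₁) − τ₂ e^(−t/τ₂))/(τ₁ − τ₂)].
At t = 109: e^(−t/τ₁) = 0.0064311, e^(−t/τ₂) = 0.052154.
C₂ = 3.60·[1 − (21.599·0.0064311 − 36.905·0.052154)/(-15.306)] = 3.60·0.88333 = 3.1800 mol/L.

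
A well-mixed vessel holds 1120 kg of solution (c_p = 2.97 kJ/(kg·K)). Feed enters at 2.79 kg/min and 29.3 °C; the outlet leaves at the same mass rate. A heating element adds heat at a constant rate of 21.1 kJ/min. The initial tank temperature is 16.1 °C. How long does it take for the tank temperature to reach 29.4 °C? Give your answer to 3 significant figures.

First-law balance (no shaft work): M c_p dT/dt = ṁ c_p (T_in − T) + 21.1.
τ = M/ṁ = 401.43 min; T_ss = T_in + Q̇/(ṁ c_p) = 31.846 °C.
T(t) = T_ss + (T₀ − T_ss) e^(−t/τ). Set T = 29.4:
e^(−t/τ) = (29.4 − 31.846)/(16.1 − 31.846) = 0.15536
t = −401.43 · ln(0.15536) = 747.47 min.

747 min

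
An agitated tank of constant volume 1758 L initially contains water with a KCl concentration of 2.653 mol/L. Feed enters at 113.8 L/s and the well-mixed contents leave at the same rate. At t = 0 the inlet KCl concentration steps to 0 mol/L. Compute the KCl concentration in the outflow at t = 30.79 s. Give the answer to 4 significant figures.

0.3615 mol/L

Unsteady species balance (constant V, well mixed): V dC/dt = Q(C_in − C).
Time constant τ = V/Q = 1758/113.8 = 15.4482 s.
C approaches C_in exponentially: C(t) = C_in + (C₀ − C_in) e^(−t/τ).
C(30.79) = 0 + (2.653 − 0)·e^(−30.79/15.4482) = 0 + (2.65300)·0.136270 = 0.361524 mol/L.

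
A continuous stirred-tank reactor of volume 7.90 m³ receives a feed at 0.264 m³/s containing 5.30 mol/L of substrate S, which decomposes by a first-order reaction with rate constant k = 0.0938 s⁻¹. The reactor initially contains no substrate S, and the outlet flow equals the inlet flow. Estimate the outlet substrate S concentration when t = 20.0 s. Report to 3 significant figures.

1.28 mol/L

Species balance: V dC/dt = Q C_in − Q C − k V C.
This is linear with rate a = Q/V + k = 0.12722 s⁻¹.
C_ss = Q C_in/(Q + kV) = 1.3922 mol/L; C(t) = C_ss + (C₀ − C_ss) e^(−a t).
C(20.0) = 1.3922 + (-1.3922)·e^(−0.12722·20.0) = 1.3922 + (-1.3922)·0.078524 = 1.2829 mol/L.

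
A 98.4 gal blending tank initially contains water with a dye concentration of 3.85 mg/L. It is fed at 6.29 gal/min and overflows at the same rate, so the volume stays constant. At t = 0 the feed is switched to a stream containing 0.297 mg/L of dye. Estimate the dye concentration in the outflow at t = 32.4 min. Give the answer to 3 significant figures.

Mass balance on the solute (V constant): V dC/dt = Q(C_in − C).
Rewrite as dC/dt + C/τ = C_in/τ, τ = V/Q = 15.644 min.
Integrating: C(t) = C_in + (C₀ − C_in) e^(−t/τ).
C(32.4) = 0.297 + (3.85 − 0.297)·e^(−32.4/15.644) = 0.297 + (3.5530)·0.12605 = 0.74485 mg/L.

0.745 mg/L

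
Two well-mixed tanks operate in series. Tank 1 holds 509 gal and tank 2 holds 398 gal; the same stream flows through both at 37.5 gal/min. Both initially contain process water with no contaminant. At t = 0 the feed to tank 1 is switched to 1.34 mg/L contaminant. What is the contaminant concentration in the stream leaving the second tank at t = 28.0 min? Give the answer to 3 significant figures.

0.903 mg/L

Each tank obeys Vᵢ dCᵢ/dt = Q(Cᵢ₋₁ − Cᵢ), so τᵢ = Vᵢ/Q.
τ₁ = 509/37.5 = 13.573 min; τ₂ = 398/37.5 = 10.613 min.
Solving the cascade with C₁(0)=C₂(0)=0 gives C₂(t) = C_in[1 − (τ₁ e^(−t/τ₁) − τ₂ e^(−t/τ₂))/(τ₁ − τ₂)].
At t = 28.0: e^(−t/τ₁) = 0.12709, e^(−t/τ₂) = 0.071490.
C₂ = 1.34·[1 − (13.573·0.12709 − 10.613·0.071490)/(2.9600)] = 1.34·0.67356 = 0.90257 mg/L.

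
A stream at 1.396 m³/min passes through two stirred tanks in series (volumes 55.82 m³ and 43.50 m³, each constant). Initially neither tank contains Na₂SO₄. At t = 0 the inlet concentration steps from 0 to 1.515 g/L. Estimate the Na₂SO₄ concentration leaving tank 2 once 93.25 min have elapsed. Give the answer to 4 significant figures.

1.117 g/L

Each tank obeys Vᵢ dCᵢ/dt = Q(Cᵢ₋₁ − Cᵢ), so τᵢ = Vᵢ/Q.
τ₁ = 55.82/1.396 = 39.9857 min; τ₂ = 43.50/1.396 = 31.1605 min.
Solving the cascade with C₁(0)=C₂(0)=0 gives C₂(t) = C_in[1 − (τ₁ e^(−t/τ₁) − τ₂ e^(−t/τ₂))/(τ₁ − τ₂)].
At t = 93.25: e^(−t/τ₁) = 0.0970931, e^(−t/τ₂) = 0.0501581.
C₂ = 1.515·[1 − (39.9857·0.0970931 − 31.1605·0.0501581)/(8.82521)] = 1.515·0.737187 = 1.11684 g/L.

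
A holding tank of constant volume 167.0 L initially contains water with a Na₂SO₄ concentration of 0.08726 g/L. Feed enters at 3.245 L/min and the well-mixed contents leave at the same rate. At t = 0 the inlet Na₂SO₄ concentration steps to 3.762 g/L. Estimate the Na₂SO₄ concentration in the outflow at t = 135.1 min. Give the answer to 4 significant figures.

Unsteady species balance (constant V, well mixed): V dC/dt = Q(C_in − C).
Time constant τ = V/Q = 167.0/3.245 = 51.4638 min.
C approaches C_in exponentially: C(t) = C_in + (C₀ − C_in) e^(−t/τ).
C(135.1) = 3.762 + (0.08726 − 3.762)·e^(−135.1/51.4638) = 3.762 + (-3.67474)·0.0724291 = 3.49584 g/L.

3.496 g/L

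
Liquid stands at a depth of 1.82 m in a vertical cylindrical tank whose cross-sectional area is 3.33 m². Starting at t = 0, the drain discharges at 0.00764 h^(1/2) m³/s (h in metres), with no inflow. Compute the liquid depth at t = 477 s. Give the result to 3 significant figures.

With no inflow, A dh/dt = −0.00764 √h.
This is separable: 2 d(√h)/dt = −0.00764/A, so √h = √h₀ − (0.00764/(2A)) t.
√h = √1.82 − 0.00764·477/(2·3.33) = 1.3491 − 0.54719 = 0.80188.
h = 0.80188² = 0.64302 m.

0.643 m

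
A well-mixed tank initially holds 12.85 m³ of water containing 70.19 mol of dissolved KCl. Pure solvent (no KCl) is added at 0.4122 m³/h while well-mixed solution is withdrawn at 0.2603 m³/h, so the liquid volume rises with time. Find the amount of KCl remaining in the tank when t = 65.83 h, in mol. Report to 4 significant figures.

Total volume: dV/dt = Q_in − Q_out = 0.151900 m³/h, so V(t) = 12.85 + 0.151900 t and V(65.83) = 22.8496 m³.
Species balance (pure solvent in): dm/dt = −Q_out · m/V(t).
Separate: dm/m = −Q_out dt/V(t) ⇒ ln(m/m₀) = −(Q_out/(Q_in−Q_out)) ln(V/V₀).
m = m₀ (V₀/V)^(Q_out/(Q_in−Q_out)) = 70.19 × (12.85/22.8496)^(1.71363) = 26.1765 mol.

26.18 mol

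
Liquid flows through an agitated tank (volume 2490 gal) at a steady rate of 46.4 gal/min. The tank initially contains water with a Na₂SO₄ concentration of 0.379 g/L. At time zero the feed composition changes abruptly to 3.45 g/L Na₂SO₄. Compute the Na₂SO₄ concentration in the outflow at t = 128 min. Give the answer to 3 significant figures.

Accumulation = in − out for the solute gives V dC/dt = Q(C_in − C).
So dC/dt = (C_in − C)/τ with τ = V/Q = 2490/46.4 = 53.664 min.
Integrating: C(t) = C_in + (C₀ − C_in) e^(−t/τ).
C(128) = 3.45 + (0.379 − 3.45)·e^(−128/53.664) = 3.45 + (-3.0710)·0.092069 = 3.1673 g/L.

3.17 g/L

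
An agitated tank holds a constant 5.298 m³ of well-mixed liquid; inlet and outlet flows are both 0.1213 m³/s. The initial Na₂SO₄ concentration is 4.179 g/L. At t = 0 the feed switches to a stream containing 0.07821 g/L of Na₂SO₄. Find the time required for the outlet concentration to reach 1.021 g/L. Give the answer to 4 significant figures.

Accumulation = in − out for the solute gives V dC/dt = Q(C_in − C), so τ = V/Q = 43.6768 s.
C(t) = C_in + (C₀ − C_in) e^(−t/τ). Set C = 1.021 and solve for t:
e^(−t/τ) = (C − C_in)/(C₀ − C_in) = (1.021 − 0.07821)/(4.179 − 0.07821) = 0.229904
t = −τ ln(…) = 43.6768 × 1.47009 = 64.2089 s.

64.21 s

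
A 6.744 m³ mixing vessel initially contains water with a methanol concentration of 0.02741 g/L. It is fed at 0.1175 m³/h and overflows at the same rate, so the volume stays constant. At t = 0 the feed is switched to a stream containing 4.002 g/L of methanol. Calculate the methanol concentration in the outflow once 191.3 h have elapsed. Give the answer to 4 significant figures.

Unsteady species balance (constant V, well mixed): V dC/dt = Q(C_in − C).
Rewrite as dC/dt + C/τ = C_in/τ, τ = V/Q = 57.3957 h.
Integrating: C(t) = C_in + (C₀ − C_in) e^(−t/τ).
C(191.3) = 4.002 + (0.02741 − 4.002)·e^(−191.3/57.3957) = 4.002 + (-3.97459)·0.0356859 = 3.86016 g/L.

3.860 g/L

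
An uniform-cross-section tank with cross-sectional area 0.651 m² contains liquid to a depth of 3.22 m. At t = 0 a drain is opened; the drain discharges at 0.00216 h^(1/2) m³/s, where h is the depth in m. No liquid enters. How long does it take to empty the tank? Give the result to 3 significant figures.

A dh/dt = −Q_out = −0.00216 √h.
This is separable: 2 d(√h)/dt = −0.00216/A, so √h = √h₀ − (0.00216/(2A)) t.
Tank is empty when √h = 0: t_empty = 2A√h₀/0.00216.
t_empty = 2·0.651·√3.22/0.00216 = 1.3020·1.7944/0.00216 = 1081.6 s.

1080 s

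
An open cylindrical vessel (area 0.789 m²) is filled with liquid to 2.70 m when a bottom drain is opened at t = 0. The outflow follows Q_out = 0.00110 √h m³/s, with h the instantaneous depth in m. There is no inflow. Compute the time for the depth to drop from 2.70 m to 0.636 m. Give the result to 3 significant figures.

1210 s

A dh/dt = −Q_out = −0.00110 √h.
∫ h^(−1/2) dh = −(0.00110/A) ∫ dt, giving 2√h = 2√h₀ − (0.00110/A) t.
t = 2A(√h₀ − √h)/0.00110 = 2·0.789·(√2.70 − √0.636)/0.00110
  = 1.5780 × (1.6432 − 0.79750) / 0.00110 = 1213.2 s.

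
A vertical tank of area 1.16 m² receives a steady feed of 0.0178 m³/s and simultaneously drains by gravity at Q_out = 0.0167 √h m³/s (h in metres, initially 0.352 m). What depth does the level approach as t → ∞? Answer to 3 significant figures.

Level balance: A dh/dt = 0.0178 − 0.0167 √h. Setting dh/dt = 0:
Q_in = 0.0167 √h_ss ⇒ √h_ss = 0.0178/0.0167 = 1.0659.
h_ss = 1.0659² = 1.1361 m. (Since h₀ = 0.352 m < h_ss, the level will rise toward this value.)

1.14 m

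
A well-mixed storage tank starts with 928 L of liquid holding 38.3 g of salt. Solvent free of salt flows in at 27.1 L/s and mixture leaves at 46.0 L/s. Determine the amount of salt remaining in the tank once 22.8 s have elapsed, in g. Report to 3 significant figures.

Let m(t) be the amount of salt. Volume: V(t) = V₀ + (Q_in − Q_out) t = 928 − 18.900 t; V(22.8) = 497.08 L.
Species balance (pure solvent in): dm/dt = −Q_out · m/V(t).
dm/m = −Q_out dt/(V₀ − 18.900 t); integrating gives ln(m/m₀) = −(Q_out/(Q_in−Q_out)) ln(V/V₀).
m = m₀ (V₀/V)^(Q_out/(Q_in−Q_out)) = 38.3 × (928/497.08)^(-2.4339) = 8.3816 g.

8.38 g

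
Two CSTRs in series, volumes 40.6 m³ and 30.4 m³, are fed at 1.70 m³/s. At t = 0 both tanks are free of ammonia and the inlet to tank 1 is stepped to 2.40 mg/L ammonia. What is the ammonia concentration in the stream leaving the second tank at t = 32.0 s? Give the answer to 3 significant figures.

Each tank obeys Vᵢ dCᵢ/dt = Q(Cᵢ₋₁ − Cᵢ), so τᵢ = Vᵢ/Q.
τ₁ = 40.6/1.70 = 23.882 s; τ₂ = 30.4/1.70 = 17.882 s.
Solving the cascade with C₁(0)=C₂(0)=0 gives C₂(t) = C_in[1 − (τ₁ e^(−t/τ₁) − τ₂ e^(−t/τ₂))/(τ₁ − τ₂)].
At t = 32.0: e^(−t/τ₁) = 0.26187, e^(−t/τ₂) = 0.16705.
C₂ = 2.40·[1 − (23.882·0.26187 − 17.882·0.16705)/(6.0000)] = 2.40·0.45552 = 1.0932 mg/L.

1.09 mg/L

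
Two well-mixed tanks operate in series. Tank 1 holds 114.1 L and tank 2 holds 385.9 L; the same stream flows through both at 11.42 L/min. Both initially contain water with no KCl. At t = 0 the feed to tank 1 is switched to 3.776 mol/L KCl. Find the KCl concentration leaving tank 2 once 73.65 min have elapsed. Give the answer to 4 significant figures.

Time constants: τᵢ = Vᵢ/Q for each well-mixed tank.
τ₁ = 114.1/11.42 = 9.99124 min; τ₂ = 385.9/11.42 = 33.7916 min.
Tank 1: C₁ = C_in(1 − e^(−t/τ₁)). Tank 2 (τ₁ ≠ τ₂): C₂ = C_in[1 − (τ₁ e^(−t/τ₁) − τ₂ e^(−t/τ₂))/(τ₁ − τ₂)].
At t = 73.65: e^(−t/τ₁) = 0.000628952, e^(−t/τ₂) = 0.113094.
C₂ = 3.776·[1 − (9.99124·0.000628952 − 33.7916·0.113094)/(-23.8004)] = 3.776·0.839694 = 3.17068 mol/L.

3.171 mol/L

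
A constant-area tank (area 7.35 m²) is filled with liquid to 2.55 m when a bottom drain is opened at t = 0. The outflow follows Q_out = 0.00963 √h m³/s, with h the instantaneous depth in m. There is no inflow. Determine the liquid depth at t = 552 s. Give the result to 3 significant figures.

Mass balance (ρ constant): A dh/dt = −0.00963 √h.
∫ h^(−1/2) dh = −(0.00963/A) ∫ dt, giving 2√h = 2√h₀ − (0.00963/A) t.
√h = √2.55 − 0.00963·552/(2·7.35) = 1.5969 − 0.36162 = 1.2353.
h = 1.2353² = 1.5259 m.

1.53 m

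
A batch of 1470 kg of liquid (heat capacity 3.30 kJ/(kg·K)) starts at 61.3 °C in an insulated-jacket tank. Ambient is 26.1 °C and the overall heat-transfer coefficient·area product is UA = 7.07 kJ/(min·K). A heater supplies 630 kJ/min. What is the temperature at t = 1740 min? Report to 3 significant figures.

111 °C

M c_p dT/dt = −UA(T − T_amb) + Q̇.
dT/dt = (T_ss − T)/τ with T_ss = T_amb + Q̇/UA = 26.1 + 630/7.07 = 115.21 °C, τ = M c_p/UA = 1470·3.30/7.07 = 686.14 min.
This is linear first-order; T(t) = T_ss + (T₀ − T_ss) e^(−t/τ).
T(1740) = 115.21 + (-53.909)·0.079188 = 110.94 °C.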